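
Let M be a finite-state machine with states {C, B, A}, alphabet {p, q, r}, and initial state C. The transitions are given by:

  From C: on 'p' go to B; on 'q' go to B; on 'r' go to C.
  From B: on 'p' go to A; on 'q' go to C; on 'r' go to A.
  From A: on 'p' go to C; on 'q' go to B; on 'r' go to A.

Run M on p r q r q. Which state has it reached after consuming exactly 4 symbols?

Trace: C -p-> B -r-> A -q-> B -r-> A
After 4 symbols: A.

A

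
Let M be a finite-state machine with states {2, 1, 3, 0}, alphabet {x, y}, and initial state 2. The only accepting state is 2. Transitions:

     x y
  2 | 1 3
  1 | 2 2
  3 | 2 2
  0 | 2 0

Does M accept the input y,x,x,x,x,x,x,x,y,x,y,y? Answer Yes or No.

Yes

start at 2
read 'y': 2 → 3
read 'x': 3 → 2
read 'x': 2 → 1
read 'x': 1 → 2
read 'x': 2 → 1
read 'x': 1 → 2
read 'x': 2 → 1
read 'x': 1 → 2
read 'y': 2 → 3
read 'x': 3 → 2
read 'y': 2 → 3
read 'y': 3 → 2
End state 2 is accepting.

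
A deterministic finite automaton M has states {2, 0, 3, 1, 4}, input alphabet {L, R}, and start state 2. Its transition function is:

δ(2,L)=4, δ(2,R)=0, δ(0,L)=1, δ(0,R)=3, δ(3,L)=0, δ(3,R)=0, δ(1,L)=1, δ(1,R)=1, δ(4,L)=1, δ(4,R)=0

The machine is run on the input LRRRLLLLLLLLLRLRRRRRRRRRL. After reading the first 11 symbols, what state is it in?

Trace: 2 -L-> 4 -R-> 0 -R-> 3 -R-> 0 -L-> 1 -L-> 1 -L-> 1 -L-> 1 -L-> 1 -L-> 1 -L-> 1
After 11 symbols: 1.

1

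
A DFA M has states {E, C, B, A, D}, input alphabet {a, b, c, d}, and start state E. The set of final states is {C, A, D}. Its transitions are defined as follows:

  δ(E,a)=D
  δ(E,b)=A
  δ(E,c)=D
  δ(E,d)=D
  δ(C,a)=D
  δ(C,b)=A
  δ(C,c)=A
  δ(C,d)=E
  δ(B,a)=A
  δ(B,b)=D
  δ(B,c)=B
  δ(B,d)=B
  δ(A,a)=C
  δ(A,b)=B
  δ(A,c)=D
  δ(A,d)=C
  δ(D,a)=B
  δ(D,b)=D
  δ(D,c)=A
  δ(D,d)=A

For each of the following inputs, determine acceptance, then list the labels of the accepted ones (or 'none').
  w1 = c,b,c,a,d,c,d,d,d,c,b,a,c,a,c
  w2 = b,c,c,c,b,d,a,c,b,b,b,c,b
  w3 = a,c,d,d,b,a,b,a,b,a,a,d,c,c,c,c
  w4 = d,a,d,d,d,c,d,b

w1, w3, w4

w1: Trace: E -c-> D -b-> D -c-> A -a-> C -d-> E -c-> D -d-> A -d-> C -d-> E -c-> D -b-> D -a-> B -c-> B -a-> A -c-> D  → end D, accepted
w2: Trace: E -b-> A -c-> D -c-> A -c-> D -b-> D -d-> A -a-> C -c-> A -b-> B -b-> D -b-> D -c-> A -b-> B  → end B, rejected
w3: Trace: E -a-> D -c-> A -d-> C -d-> E -b-> A -a-> C -b-> A -a-> C -b-> A -a-> C -a-> D -d-> A -c-> D -c-> A -c-> D -c-> A  → end A, accepted
w4: Trace: E -d-> D -a-> B -d-> B -d-> B -d-> B -c-> B -d-> B -b-> D  → end D, accepted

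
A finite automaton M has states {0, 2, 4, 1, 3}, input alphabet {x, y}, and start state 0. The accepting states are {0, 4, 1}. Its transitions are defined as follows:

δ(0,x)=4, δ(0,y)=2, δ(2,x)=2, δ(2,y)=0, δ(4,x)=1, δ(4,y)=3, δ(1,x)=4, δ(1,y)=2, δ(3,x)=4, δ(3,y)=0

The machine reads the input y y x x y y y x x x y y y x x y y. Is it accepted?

start at 0
read 'y': 0 → 2
read 'y': 2 → 0
read 'x': 0 → 4
read 'x': 4 → 1
read 'y': 1 → 2
read 'y': 2 → 0
read 'y': 0 → 2
read 'x': 2 → 2
read 'x': 2 → 2
read 'x': 2 → 2
read 'y': 2 → 0
read 'y': 0 → 2
read 'y': 2 → 0
read 'x': 0 → 4
read 'x': 4 → 1
read 'y': 1 → 2
read 'y': 2 → 0
End state 0 is accepting.

Yes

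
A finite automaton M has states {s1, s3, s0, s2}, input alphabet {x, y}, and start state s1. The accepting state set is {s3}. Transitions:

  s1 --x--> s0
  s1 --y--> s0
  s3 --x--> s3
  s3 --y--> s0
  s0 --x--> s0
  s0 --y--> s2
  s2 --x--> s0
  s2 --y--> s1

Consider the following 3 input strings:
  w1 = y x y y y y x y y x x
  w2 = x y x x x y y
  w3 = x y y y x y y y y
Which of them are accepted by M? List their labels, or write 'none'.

none

w1:
  start at s1
  read 'y': s1 → s0
  read 'x': s0 → s0
  read 'y': s0 → s2
  read 'y': s2 → s1
  read 'y': s1 → s0
  read 'y': s0 → s2
  read 'x': s2 → s0
  read 'y': s0 → s2
  read 'y': s2 → s1
  read 'x': s1 → s0
  read 'x': s0 → s0
  end s0, rejected
w2:
  start at s1
  read 'x': s1 → s0
  read 'y': s0 → s2
  read 'x': s2 → s0
  read 'x': s0 → s0
  read 'x': s0 → s0
  read 'y': s0 → s2
  read 'y': s2 → s1
  end s1, rejected
w3:
  start at s1
  read 'x': s1 → s0
  read 'y': s0 → s2
  read 'y': s2 → s1
  read 'y': s1 → s0
  read 'x': s0 → s0
  read 'y': s0 → s2
  read 'y': s2 → s1
  read 'y': s1 → s0
  read 'y': s0 → s2
  end s2, rejected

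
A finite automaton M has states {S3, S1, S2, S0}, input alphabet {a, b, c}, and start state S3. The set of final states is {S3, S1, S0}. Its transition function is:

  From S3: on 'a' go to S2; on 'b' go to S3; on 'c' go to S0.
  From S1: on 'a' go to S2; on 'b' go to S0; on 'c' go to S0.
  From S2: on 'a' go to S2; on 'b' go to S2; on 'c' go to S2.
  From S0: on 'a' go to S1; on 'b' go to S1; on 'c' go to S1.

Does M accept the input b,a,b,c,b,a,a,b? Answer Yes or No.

S3 → S3 → S2 → S2 → S2 → S2 → S2 → S2 → S2
End state S2 is not accepting.

No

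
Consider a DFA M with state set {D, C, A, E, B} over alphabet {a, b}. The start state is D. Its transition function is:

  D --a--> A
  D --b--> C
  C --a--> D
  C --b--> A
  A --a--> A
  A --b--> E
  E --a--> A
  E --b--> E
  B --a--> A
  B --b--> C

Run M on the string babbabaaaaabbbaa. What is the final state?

D → C → D → C → A → A → E → A → A → A → A → A → E → E → E → A → A

A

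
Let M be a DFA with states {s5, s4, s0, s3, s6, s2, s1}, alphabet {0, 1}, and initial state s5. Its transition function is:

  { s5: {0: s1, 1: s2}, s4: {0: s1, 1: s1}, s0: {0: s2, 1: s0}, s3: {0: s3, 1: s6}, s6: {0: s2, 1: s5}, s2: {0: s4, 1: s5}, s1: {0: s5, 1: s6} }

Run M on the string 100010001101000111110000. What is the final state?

Trace: s5 -1-> s2 -0-> s4 -0-> s1 -0-> s5 -1-> s2 -0-> s4 -0-> s1 -0-> s5 -1-> s2 -1-> s5 -0-> s1 -1-> s6 -0-> s2 -0-> s4 -0-> s1 -1-> s6 -1-> s5 -1-> s2 -1-> s5 -1-> s2 -0-> s4 -0-> s1 -0-> s5 -0-> s1

s1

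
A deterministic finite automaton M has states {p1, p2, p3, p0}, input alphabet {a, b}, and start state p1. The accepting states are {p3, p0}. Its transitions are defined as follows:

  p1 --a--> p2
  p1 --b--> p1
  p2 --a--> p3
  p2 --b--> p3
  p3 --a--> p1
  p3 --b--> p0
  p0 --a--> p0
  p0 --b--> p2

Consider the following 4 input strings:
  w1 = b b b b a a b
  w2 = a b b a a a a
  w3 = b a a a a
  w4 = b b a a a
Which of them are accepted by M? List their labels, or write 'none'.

w1: Trace: p1 -b-> p1 -b-> p1 -b-> p1 -b-> p1 -a-> p2 -a-> p3 -b-> p0  → end p0, accepted
w2: Trace: p1 -a-> p2 -b-> p3 -b-> p0 -a-> p0 -a-> p0 -a-> p0 -a-> p0  → end p0, accepted
w3: Trace: p1 -b-> p1 -a-> p2 -a-> p3 -a-> p1 -a-> p2  → end p2, rejected
w4: Trace: p1 -b-> p1 -b-> p1 -a-> p2 -a-> p3 -a-> p1  → end p1, rejected

w1, w2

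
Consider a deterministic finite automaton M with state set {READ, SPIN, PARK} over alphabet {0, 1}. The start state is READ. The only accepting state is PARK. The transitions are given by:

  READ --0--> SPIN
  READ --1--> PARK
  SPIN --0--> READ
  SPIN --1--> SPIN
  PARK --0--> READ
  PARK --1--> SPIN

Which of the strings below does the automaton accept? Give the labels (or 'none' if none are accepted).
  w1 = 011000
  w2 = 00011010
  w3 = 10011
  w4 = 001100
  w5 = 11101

w5

w1: READ → SPIN → SPIN → SPIN → READ → SPIN → READ  → end READ, rejected
w2: READ → SPIN → READ → SPIN → SPIN → SPIN → READ → PARK → READ  → end READ, rejected
w3: READ → PARK → READ → SPIN → SPIN → SPIN  → end SPIN, rejected
w4: READ → SPIN → READ → PARK → SPIN → READ → SPIN  → end SPIN, rejected
w5: READ → PARK → SPIN → SPIN → READ → PARK  → end PARK, accepted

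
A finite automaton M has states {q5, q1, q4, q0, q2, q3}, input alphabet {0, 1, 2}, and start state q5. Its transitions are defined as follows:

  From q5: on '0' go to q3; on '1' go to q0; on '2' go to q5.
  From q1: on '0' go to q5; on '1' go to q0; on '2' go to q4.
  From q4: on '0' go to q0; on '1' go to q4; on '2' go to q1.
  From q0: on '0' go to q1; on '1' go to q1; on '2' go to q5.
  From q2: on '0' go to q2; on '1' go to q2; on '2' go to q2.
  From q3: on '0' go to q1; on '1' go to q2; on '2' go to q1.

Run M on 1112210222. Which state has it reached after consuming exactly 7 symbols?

start at q5
read '1': q5 → q0
read '1': q0 → q1
read '1': q1 → q0
read '2': q0 → q5
read '2': q5 → q5
read '1': q5 → q0
read '0': q0 → q1
After 7 symbols: q1.

q1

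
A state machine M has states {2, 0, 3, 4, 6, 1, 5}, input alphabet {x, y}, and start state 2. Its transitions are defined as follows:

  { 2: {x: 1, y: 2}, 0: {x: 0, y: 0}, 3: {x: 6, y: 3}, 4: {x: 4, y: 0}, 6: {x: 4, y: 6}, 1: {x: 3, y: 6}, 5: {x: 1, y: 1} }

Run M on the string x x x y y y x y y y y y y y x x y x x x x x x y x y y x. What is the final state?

0

start at 2
read 'x': 2 → 1
read 'x': 1 → 3
read 'x': 3 → 6
read 'y': 6 → 6
read 'y': 6 → 6
read 'y': 6 → 6
read 'x': 6 → 4
read 'y': 4 → 0
read 'y': 0 → 0
read 'y': 0 → 0
read 'y': 0 → 0
read 'y': 0 → 0
read 'y': 0 → 0
read 'y': 0 → 0
read 'x': 0 → 0
read 'x': 0 → 0
read 'y': 0 → 0
read 'x': 0 → 0
read 'x': 0 → 0
read 'x': 0 → 0
read 'x': 0 → 0
read 'x': 0 → 0
read 'x': 0 → 0
read 'y': 0 → 0
read 'x': 0 → 0
read 'y': 0 → 0
read 'y': 0 → 0
read 'x': 0 → 0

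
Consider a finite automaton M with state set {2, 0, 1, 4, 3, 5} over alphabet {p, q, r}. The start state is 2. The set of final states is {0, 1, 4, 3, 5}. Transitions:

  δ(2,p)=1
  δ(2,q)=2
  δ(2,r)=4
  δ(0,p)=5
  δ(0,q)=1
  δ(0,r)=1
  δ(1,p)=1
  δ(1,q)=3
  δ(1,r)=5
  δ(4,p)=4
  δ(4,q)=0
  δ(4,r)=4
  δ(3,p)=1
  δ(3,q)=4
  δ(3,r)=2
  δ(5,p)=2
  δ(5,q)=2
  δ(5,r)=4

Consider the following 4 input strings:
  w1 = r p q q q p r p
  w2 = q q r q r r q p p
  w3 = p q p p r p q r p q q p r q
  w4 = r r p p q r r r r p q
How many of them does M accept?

w1:
  start at 2
  read 'r': 2 → 4
  read 'p': 4 → 4
  read 'q': 4 → 0
  read 'q': 0 → 1
  read 'q': 1 → 3
  read 'p': 3 → 1
  read 'r': 1 → 5
  read 'p': 5 → 2
  end 2, rejected
w2:
  start at 2
  read 'q': 2 → 2
  read 'q': 2 → 2
  read 'r': 2 → 4
  read 'q': 4 → 0
  read 'r': 0 → 1
  read 'r': 1 → 5
  read 'q': 5 → 2
  read 'p': 2 → 1
  read 'p': 1 → 1
  end 1, accepted
w3:
  start at 2
  read 'p': 2 → 1
  read 'q': 1 → 3
  read 'p': 3 → 1
  read 'p': 1 → 1
  read 'r': 1 → 5
  read 'p': 5 → 2
  read 'q': 2 → 2
  read 'r': 2 → 4
  read 'p': 4 → 4
  read 'q': 4 → 0
  read 'q': 0 → 1
  read 'p': 1 → 1
  read 'r': 1 → 5
  read 'q': 5 → 2
  end 2, rejected
w4:
  start at 2
  read 'r': 2 → 4
  read 'r': 4 → 4
  read 'p': 4 → 4
  read 'p': 4 → 4
  read 'q': 4 → 0
  read 'r': 0 → 1
  read 'r': 1 → 5
  read 'r': 5 → 4
  read 'r': 4 → 4
  read 'p': 4 → 4
  read 'q': 4 → 0
  end 0, accepted

2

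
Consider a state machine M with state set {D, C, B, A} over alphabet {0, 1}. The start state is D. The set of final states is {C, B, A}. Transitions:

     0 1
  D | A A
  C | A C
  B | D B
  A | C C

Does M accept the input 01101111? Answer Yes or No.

Yes

D → A → C → C → A → C → C → C → C
End state C is accepting.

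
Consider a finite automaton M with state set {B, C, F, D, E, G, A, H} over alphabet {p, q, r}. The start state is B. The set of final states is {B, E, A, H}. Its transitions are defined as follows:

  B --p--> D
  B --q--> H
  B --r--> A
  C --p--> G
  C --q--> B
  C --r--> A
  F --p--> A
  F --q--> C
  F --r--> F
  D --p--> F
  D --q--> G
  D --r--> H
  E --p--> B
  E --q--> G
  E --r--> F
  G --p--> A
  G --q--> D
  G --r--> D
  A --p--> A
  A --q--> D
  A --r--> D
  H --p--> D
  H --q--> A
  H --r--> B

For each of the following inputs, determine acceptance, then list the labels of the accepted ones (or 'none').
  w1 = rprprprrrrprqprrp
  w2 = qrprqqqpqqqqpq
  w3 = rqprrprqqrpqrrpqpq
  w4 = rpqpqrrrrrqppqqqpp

w4

w1: B → A → A → D → F → F → A → D → H → B → A → A → D → G → A → D → H → D  → end D, rejected
w2: B → H → B → D → H → A → D → G → A → D → G → D → G → A → D  → end D, rejected
w3: B → A → D → F → F → F → A → D → G → D → H → D → G → D → H → D → G → A → D  → end D, rejected
w4: B → A → A → D → F → C → A → D → H → B → A → D → F → A → D → G → D → F → A  → end A, accepted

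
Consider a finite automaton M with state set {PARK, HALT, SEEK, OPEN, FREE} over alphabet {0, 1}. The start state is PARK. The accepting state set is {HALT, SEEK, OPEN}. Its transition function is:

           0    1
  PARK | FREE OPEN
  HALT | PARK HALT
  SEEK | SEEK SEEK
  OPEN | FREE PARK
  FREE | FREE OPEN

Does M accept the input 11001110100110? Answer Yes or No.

No

Trace: PARK -1-> OPEN -1-> PARK -0-> FREE -0-> FREE -1-> OPEN -1-> PARK -1-> OPEN -0-> FREE -1-> OPEN -0-> FREE -0-> FREE -1-> OPEN -1-> PARK -0-> FREE
End state FREE is not accepting.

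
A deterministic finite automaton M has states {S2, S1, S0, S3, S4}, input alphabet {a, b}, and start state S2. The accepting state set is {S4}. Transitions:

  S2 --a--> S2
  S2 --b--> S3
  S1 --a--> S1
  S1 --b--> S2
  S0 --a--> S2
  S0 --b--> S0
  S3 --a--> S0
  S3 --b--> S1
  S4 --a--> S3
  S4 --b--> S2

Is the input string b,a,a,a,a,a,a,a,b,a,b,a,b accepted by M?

S2 → S3 → S0 → S2 → S2 → S2 → S2 → S2 → S2 → S3 → S0 → S0 → S2 → S3
End state S3 is not accepting.

No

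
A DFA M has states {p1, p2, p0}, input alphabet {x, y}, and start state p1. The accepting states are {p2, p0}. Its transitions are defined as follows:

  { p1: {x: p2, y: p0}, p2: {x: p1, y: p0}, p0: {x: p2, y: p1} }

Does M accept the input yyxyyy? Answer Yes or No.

Yes

p1 → p0 → p1 → p2 → p0 → p1 → p0
End state p0 is accepting.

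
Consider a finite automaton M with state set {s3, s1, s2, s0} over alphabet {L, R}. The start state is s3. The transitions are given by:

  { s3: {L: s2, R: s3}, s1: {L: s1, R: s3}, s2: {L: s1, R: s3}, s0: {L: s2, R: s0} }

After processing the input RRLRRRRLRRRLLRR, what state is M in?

start at s3
read 'R': s3 → s3
read 'R': s3 → s3
read 'L': s3 → s2
read 'R': s2 → s3
read 'R': s3 → s3
read 'R': s3 → s3
read 'R': s3 → s3
read 'L': s3 → s2
read 'R': s2 → s3
read 'R': s3 → s3
read 'R': s3 → s3
read 'L': s3 → s2
read 'L': s2 → s1
read 'R': s1 → s3
read 'R': s3 → s3

s3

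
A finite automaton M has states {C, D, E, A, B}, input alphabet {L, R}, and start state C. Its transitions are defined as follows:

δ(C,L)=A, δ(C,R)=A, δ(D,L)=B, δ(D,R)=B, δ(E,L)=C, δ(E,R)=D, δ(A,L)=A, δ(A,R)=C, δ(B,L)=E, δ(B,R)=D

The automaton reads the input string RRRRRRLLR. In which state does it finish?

Trace: C -R-> A -R-> C -R-> A -R-> C -R-> A -R-> C -L-> A -L-> A -R-> C

C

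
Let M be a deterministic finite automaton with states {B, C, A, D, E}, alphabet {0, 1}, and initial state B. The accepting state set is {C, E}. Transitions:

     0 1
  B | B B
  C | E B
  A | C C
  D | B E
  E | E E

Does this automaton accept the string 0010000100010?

B → B → B → B → B → B → B → B → B → B → B → B → B → B
End state B is not accepting.

No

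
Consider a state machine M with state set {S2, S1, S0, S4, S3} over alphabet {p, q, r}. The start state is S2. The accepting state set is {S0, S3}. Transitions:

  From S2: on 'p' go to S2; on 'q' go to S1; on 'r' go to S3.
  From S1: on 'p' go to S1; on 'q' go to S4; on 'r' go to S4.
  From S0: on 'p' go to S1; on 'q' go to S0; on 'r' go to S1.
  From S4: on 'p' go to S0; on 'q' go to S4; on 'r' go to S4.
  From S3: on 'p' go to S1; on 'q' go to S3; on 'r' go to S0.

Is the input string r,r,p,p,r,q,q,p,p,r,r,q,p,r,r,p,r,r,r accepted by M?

Trace: S2 -r-> S3 -r-> S0 -p-> S1 -p-> S1 -r-> S4 -q-> S4 -q-> S4 -p-> S0 -p-> S1 -r-> S4 -r-> S4 -q-> S4 -p-> S0 -r-> S1 -r-> S4 -p-> S0 -r-> S1 -r-> S4 -r-> S4
End state S4 is not accepting.

No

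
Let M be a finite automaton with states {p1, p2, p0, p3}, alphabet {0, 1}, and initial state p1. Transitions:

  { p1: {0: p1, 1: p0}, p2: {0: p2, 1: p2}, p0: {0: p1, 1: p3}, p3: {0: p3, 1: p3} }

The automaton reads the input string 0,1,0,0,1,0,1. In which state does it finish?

p0

start at p1
read '0': p1 → p1
read '1': p1 → p0
read '0': p0 → p1
read '0': p1 → p1
read '1': p1 → p0
read '0': p0 → p1
read '1': p1 → p0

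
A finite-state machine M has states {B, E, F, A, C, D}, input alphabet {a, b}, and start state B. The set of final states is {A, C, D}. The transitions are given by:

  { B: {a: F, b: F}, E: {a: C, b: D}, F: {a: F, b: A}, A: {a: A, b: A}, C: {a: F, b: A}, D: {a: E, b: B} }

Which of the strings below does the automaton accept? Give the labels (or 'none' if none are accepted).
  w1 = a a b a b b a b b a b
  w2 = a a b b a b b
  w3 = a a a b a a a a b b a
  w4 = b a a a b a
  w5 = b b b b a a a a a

w1: Trace: B -a-> F -a-> F -b-> A -a-> A -b-> A -b-> A -a-> A -b-> A -b-> A -a-> A -b-> A  → end A, accepted
w2: Trace: B -a-> F -a-> F -b-> A -b-> A -a-> A -b-> A -b-> A  → end A, accepted
w3: Trace: B -a-> F -a-> F -a-> F -b-> A -a-> A -a-> A -a-> A -a-> A -b-> A -b-> A -a-> A  → end A, accepted
w4: Trace: B -b-> F -a-> F -a-> F -a-> F -b-> A -a-> A  → end A, accepted
w5: Trace: B -b-> F -b-> A -b-> A -b-> A -a-> A -a-> A -a-> A -a-> A -a-> A  → end A, accepted

w1, w2, w3, w4, w5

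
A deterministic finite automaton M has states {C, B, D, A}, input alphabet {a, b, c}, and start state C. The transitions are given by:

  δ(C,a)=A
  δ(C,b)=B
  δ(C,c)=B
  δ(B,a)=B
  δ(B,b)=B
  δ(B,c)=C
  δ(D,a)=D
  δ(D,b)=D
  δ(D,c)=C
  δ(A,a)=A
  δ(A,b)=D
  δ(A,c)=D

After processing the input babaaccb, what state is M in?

Trace: C -b-> B -a-> B -b-> B -a-> B -a-> B -c-> C -c-> B -b-> B

B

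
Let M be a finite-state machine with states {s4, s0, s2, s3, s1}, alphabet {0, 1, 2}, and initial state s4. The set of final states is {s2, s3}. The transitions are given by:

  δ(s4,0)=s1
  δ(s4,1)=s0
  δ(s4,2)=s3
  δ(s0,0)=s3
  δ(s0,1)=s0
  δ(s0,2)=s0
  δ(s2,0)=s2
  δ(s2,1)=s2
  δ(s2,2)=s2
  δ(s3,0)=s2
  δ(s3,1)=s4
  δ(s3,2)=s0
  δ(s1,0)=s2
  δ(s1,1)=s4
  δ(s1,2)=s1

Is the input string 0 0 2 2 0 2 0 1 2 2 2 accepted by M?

start at s4
read '0': s4 → s1
read '0': s1 → s2
read '2': s2 → s2
read '2': s2 → s2
read '0': s2 → s2
read '2': s2 → s2
read '0': s2 → s2
read '1': s2 → s2
read '2': s2 → s2
read '2': s2 → s2
read '2': s2 → s2
End state s2 is accepting.

Yes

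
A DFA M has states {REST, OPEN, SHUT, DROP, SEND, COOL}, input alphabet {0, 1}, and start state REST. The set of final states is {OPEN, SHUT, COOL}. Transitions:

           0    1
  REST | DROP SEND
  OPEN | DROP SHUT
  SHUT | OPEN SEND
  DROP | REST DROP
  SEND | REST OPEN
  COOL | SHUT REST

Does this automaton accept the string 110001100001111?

Trace: REST -1-> SEND -1-> OPEN -0-> DROP -0-> REST -0-> DROP -1-> DROP -1-> DROP -0-> REST -0-> DROP -0-> REST -0-> DROP -1-> DROP -1-> DROP -1-> DROP -1-> DROP
End state DROP is not accepting.

No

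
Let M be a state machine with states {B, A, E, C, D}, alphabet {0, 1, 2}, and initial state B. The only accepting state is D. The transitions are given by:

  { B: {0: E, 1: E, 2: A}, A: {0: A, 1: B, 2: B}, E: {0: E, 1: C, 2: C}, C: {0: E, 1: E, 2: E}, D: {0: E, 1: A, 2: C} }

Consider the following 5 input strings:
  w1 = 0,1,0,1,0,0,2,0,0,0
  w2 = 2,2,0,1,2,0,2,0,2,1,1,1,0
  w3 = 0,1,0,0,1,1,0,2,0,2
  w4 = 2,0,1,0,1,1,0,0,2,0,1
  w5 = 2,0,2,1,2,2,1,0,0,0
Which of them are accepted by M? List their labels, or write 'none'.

w1: Trace: B -0-> E -1-> C -0-> E -1-> C -0-> E -0-> E -2-> C -0-> E -0-> E -0-> E  → end E, rejected
w2: Trace: B -2-> A -2-> B -0-> E -1-> C -2-> E -0-> E -2-> C -0-> E -2-> C -1-> E -1-> C -1-> E -0-> E  → end E, rejected
w3: Trace: B -0-> E -1-> C -0-> E -0-> E -1-> C -1-> E -0-> E -2-> C -0-> E -2-> C  → end C, rejected
w4: Trace: B -2-> A -0-> A -1-> B -0-> E -1-> C -1-> E -0-> E -0-> E -2-> C -0-> E -1-> C  → end C, rejected
w5: Trace: B -2-> A -0-> A -2-> B -1-> E -2-> C -2-> E -1-> C -0-> E -0-> E -0-> E  → end E, rejected

none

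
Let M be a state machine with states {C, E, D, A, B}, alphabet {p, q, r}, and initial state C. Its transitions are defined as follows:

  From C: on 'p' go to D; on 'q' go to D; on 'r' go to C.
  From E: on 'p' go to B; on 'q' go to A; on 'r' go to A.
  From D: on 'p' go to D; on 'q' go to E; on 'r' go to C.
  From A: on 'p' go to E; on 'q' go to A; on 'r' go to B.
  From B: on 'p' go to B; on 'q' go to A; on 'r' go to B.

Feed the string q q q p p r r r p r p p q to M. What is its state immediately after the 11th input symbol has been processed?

B

start at C
read 'q': C → D
read 'q': D → E
read 'q': E → A
read 'p': A → E
read 'p': E → B
read 'r': B → B
read 'r': B → B
read 'r': B → B
read 'p': B → B
read 'r': B → B
read 'p': B → B
After 11 symbols: B.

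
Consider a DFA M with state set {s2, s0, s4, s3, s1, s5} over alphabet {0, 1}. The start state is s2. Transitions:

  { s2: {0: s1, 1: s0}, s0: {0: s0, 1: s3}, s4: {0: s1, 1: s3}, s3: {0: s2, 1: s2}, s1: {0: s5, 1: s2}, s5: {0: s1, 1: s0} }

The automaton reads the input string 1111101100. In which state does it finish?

start at s2
read '1': s2 → s0
read '1': s0 → s3
read '1': s3 → s2
read '1': s2 → s0
read '1': s0 → s3
read '0': s3 → s2
read '1': s2 → s0
read '1': s0 → s3
read '0': s3 → s2
read '0': s2 → s1

s1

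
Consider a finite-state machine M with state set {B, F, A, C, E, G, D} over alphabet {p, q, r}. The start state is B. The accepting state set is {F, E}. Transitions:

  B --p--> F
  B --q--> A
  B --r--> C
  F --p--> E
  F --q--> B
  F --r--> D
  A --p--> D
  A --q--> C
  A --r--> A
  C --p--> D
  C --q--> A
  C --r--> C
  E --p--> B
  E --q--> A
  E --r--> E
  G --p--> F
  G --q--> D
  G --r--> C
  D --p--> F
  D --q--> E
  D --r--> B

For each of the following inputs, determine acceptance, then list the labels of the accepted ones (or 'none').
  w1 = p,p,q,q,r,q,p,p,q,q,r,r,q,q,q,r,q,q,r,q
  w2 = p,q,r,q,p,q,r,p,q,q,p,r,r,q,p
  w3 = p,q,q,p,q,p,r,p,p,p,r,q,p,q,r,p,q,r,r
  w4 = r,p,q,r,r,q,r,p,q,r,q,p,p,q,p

w4

w1: Trace: B -p-> F -p-> E -q-> A -q-> C -r-> C -q-> A -p-> D -p-> F -q-> B -q-> A -r-> A -r-> A -q-> C -q-> A -q-> C -r-> C -q-> A -q-> C -r-> C -q-> A  → end A, rejected
w2: Trace: B -p-> F -q-> B -r-> C -q-> A -p-> D -q-> E -r-> E -p-> B -q-> A -q-> C -p-> D -r-> B -r-> C -q-> A -p-> D  → end D, rejected
w3: Trace: B -p-> F -q-> B -q-> A -p-> D -q-> E -p-> B -r-> C -p-> D -p-> F -p-> E -r-> E -q-> A -p-> D -q-> E -r-> E -p-> B -q-> A -r-> A -r-> A  → end A, rejected
w4: Trace: B -r-> C -p-> D -q-> E -r-> E -r-> E -q-> A -r-> A -p-> D -q-> E -r-> E -q-> A -p-> D -p-> F -q-> B -p-> F  → end F, accepted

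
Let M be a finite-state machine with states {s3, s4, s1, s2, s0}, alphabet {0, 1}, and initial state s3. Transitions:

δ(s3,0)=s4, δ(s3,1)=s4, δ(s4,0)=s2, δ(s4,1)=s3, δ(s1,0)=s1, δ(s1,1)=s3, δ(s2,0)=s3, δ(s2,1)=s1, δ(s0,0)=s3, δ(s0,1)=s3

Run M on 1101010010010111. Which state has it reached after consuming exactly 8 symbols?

s3 → s4 → s3 → s4 → s3 → s4 → s3 → s4 → s2
After 8 symbols: s2.

s2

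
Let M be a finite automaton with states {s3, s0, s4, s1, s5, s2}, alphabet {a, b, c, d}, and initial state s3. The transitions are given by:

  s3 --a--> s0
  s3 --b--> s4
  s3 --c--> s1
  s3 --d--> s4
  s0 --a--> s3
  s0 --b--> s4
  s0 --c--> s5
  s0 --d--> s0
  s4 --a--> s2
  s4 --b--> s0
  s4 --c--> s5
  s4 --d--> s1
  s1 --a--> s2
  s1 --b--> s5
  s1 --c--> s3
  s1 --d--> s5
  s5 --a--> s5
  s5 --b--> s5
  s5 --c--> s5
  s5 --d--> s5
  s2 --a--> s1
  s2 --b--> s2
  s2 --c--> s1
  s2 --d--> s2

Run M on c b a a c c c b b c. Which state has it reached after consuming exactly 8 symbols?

s5

s3 → s1 → s5 → s5 → s5 → s5 → s5 → s5 → s5
After 8 symbols: s5.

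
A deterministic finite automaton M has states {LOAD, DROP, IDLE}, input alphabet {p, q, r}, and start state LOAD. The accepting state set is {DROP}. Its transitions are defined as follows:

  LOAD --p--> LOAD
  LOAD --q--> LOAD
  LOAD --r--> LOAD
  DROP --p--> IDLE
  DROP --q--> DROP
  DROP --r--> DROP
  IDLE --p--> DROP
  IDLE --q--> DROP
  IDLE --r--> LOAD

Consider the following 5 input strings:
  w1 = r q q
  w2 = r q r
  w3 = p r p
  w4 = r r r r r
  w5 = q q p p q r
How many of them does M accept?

0

w1:
  start at LOAD
  read 'r': LOAD → LOAD
  read 'q': LOAD → LOAD
  read 'q': LOAD → LOAD
  end LOAD, rejected
w2:
  start at LOAD
  read 'r': LOAD → LOAD
  read 'q': LOAD → LOAD
  read 'r': LOAD → LOAD
  end LOAD, rejected
w3:
  start at LOAD
  read 'p': LOAD → LOAD
  read 'r': LOAD → LOAD
  read 'p': LOAD → LOAD
  end LOAD, rejected
w4:
  start at LOAD
  read 'r': LOAD → LOAD
  read 'r': LOAD → LOAD
  read 'r': LOAD → LOAD
  read 'r': LOAD → LOAD
  read 'r': LOAD → LOAD
  end LOAD, rejected
w5:
  start at LOAD
  read 'q': LOAD → LOAD
  read 'q': LOAD → LOAD
  read 'p': LOAD → LOAD
  read 'p': LOAD → LOAD
  read 'q': LOAD → LOAD
  read 'r': LOAD → LOAD
  end LOAD, rejected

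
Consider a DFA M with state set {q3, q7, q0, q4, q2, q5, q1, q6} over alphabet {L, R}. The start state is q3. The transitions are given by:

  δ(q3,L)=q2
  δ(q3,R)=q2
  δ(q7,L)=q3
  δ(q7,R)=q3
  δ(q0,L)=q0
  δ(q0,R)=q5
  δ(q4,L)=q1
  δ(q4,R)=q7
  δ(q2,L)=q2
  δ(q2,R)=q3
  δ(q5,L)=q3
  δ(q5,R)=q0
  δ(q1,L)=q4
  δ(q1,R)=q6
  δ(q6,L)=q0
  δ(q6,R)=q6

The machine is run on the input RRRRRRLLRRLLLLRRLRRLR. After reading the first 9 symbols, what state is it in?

start at q3
read 'R': q3 → q2
read 'R': q2 → q3
read 'R': q3 → q2
read 'R': q2 → q3
read 'R': q3 → q2
read 'R': q2 → q3
read 'L': q3 → q2
read 'L': q2 → q2
read 'R': q2 → q3
After 9 symbols: q3.

q3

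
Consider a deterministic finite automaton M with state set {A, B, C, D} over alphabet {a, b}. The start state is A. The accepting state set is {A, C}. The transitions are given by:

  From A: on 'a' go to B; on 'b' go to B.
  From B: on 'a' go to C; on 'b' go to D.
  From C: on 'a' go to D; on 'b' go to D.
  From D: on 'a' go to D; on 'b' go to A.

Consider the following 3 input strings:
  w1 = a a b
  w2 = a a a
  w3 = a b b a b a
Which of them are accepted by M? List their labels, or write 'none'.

w1: Trace: A -a-> B -a-> C -b-> D  → end D, rejected
w2: Trace: A -a-> B -a-> C -a-> D  → end D, rejected
w3: Trace: A -a-> B -b-> D -b-> A -a-> B -b-> D -a-> D  → end D, rejected

none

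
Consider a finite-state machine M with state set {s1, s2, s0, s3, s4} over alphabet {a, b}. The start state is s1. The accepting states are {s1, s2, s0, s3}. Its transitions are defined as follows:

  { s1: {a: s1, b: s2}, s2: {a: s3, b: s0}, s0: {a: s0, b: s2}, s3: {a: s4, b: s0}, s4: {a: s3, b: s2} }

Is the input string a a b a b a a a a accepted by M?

Trace: s1 -a-> s1 -a-> s1 -b-> s2 -a-> s3 -b-> s0 -a-> s0 -a-> s0 -a-> s0 -a-> s0
End state s0 is accepting.

Yes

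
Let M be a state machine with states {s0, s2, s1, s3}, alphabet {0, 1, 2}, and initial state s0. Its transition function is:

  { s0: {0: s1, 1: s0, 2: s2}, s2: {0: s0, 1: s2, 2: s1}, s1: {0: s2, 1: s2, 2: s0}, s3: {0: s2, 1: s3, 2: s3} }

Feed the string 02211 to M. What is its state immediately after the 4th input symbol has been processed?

s2

Trace: s0 -0-> s1 -2-> s0 -2-> s2 -1-> s2
After 4 symbols: s2.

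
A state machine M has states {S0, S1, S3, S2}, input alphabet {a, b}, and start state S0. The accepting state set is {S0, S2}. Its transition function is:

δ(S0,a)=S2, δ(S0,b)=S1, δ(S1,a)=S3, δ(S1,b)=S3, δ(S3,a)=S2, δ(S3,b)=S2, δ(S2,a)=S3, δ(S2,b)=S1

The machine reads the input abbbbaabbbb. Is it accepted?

No

S0 → S2 → S1 → S3 → S2 → S1 → S3 → S2 → S1 → S3 → S2 → S1
End state S1 is not accepting.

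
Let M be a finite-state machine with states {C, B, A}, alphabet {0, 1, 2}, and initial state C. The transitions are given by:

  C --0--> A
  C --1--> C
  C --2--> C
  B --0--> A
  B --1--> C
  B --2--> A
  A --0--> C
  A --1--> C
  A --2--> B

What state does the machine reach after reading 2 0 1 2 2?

start at C
read '2': C → C
read '0': C → A
read '1': A → C
read '2': C → C
read '2': C → C

C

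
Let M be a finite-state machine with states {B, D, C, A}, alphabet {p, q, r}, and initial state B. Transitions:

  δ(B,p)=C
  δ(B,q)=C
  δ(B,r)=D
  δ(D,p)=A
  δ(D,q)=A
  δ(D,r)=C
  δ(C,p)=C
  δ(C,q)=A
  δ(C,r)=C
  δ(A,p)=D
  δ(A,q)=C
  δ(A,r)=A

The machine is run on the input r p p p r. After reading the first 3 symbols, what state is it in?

start at B
read 'r': B → D
read 'p': D → A
read 'p': A → D
After 3 symbols: D.

D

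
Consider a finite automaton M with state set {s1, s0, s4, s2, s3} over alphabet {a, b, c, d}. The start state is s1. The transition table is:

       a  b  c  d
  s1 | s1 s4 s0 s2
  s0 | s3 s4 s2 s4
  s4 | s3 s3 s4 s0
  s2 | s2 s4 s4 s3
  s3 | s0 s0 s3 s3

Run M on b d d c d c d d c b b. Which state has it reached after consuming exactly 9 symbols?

Trace: s1 -b-> s4 -d-> s0 -d-> s4 -c-> s4 -d-> s0 -c-> s2 -d-> s3 -d-> s3 -c-> s3
After 9 symbols: s3.

s3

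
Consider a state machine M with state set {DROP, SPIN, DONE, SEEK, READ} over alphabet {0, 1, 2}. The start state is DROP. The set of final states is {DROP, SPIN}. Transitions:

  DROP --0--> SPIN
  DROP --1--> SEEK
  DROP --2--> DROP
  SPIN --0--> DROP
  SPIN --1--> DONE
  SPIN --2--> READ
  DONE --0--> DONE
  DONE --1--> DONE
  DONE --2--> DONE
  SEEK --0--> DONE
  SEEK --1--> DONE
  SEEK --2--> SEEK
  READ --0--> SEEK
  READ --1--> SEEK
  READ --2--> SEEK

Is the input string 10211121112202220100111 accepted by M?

start at DROP
read '1': DROP → SEEK
read '0': SEEK → DONE
read '2': DONE → DONE
read '1': DONE → DONE
read '1': DONE → DONE
read '1': DONE → DONE
read '2': DONE → DONE
read '1': DONE → DONE
read '1': DONE → DONE
read '1': DONE → DONE
read '2': DONE → DONE
read '2': DONE → DONE
read '0': DONE → DONE
read '2': DONE → DONE
read '2': DONE → DONE
read '2': DONE → DONE
read '0': DONE → DONE
read '1': DONE → DONE
read '0': DONE → DONE
read '0': DONE → DONE
read '1': DONE → DONE
read '1': DONE → DONE
read '1': DONE → DONE
End state DONE is not accepting.

No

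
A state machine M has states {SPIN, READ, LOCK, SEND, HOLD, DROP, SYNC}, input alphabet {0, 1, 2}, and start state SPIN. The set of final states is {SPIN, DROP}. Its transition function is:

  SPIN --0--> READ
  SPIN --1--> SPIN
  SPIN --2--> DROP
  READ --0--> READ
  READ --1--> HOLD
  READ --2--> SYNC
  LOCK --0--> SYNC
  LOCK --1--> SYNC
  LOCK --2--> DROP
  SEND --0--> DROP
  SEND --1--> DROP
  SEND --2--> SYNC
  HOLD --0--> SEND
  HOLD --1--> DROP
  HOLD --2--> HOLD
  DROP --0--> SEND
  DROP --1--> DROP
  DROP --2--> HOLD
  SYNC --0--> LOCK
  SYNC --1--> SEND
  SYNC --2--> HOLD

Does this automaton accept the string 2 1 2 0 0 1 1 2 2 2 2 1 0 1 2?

SPIN → DROP → DROP → HOLD → SEND → DROP → DROP → DROP → HOLD → HOLD → HOLD → HOLD → DROP → SEND → DROP → HOLD
End state HOLD is not accepting.

No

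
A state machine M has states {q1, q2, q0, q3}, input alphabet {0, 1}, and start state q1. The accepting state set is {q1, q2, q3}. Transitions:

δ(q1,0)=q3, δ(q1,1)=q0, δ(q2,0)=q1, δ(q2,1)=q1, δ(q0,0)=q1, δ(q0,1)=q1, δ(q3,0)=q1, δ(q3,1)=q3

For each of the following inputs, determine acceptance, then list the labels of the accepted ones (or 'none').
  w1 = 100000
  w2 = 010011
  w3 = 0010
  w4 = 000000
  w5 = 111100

w1, w2, w3, w4, w5

w1:
  start at q1
  read '1': q1 → q0
  read '0': q0 → q1
  read '0': q1 → q3
  read '0': q3 → q1
  read '0': q1 → q3
  read '0': q3 → q1
  end q1, accepted
w2:
  start at q1
  read '0': q1 → q3
  read '1': q3 → q3
  read '0': q3 → q1
  read '0': q1 → q3
  read '1': q3 → q3
  read '1': q3 → q3
  end q3, accepted
w3:
  start at q1
  read '0': q1 → q3
  read '0': q3 → q1
  read '1': q1 → q0
  read '0': q0 → q1
  end q1, accepted
w4:
  start at q1
  read '0': q1 → q3
  read '0': q3 → q1
  read '0': q1 → q3
  read '0': q3 → q1
  read '0': q1 → q3
  read '0': q3 → q1
  end q1, accepted
w5:
  start at q1
  read '1': q1 → q0
  read '1': q0 → q1
  read '1': q1 → q0
  read '1': q0 → q1
  read '0': q1 → q3
  read '0': q3 → q1
  end q1, accepted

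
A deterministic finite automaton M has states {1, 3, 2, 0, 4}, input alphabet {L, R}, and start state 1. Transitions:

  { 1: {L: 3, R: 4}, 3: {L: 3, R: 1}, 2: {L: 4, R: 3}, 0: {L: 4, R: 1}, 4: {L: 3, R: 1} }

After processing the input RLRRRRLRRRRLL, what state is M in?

1 → 4 → 3 → 1 → 4 → 1 → 4 → 3 → 1 → 4 → 1 → 4 → 3 → 3

3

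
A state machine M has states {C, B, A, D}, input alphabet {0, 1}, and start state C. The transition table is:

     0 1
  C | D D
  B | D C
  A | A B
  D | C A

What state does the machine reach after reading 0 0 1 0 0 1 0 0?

A

start at C
read '0': C → D
read '0': D → C
read '1': C → D
read '0': D → C
read '0': C → D
read '1': D → A
read '0': A → A
read '0': A → A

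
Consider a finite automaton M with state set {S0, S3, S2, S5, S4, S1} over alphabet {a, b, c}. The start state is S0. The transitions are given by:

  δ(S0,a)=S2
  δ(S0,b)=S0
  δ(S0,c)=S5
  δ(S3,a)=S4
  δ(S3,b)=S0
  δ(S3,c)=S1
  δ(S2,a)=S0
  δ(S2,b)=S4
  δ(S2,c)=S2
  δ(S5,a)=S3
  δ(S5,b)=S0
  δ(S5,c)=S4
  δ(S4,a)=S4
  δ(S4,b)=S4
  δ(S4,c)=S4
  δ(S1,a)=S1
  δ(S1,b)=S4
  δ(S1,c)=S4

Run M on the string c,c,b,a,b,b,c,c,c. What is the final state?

start at S0
read 'c': S0 → S5
read 'c': S5 → S4
read 'b': S4 → S4
read 'a': S4 → S4
read 'b': S4 → S4
read 'b': S4 → S4
read 'c': S4 → S4
read 'c': S4 → S4
read 'c': S4 → S4

S4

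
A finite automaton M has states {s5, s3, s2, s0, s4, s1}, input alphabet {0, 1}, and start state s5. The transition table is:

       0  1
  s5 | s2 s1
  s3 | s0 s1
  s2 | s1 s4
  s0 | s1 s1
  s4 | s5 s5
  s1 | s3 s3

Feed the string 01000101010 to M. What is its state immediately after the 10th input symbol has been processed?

s5 → s2 → s4 → s5 → s2 → s1 → s3 → s0 → s1 → s3 → s1
After 10 symbols: s1.

s1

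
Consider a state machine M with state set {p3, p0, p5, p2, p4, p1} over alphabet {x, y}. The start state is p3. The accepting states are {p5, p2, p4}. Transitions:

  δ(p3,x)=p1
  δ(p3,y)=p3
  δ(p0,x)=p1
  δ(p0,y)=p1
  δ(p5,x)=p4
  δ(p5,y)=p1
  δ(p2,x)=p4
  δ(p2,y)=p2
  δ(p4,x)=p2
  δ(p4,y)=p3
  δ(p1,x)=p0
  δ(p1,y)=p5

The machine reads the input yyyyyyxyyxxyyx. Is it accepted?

Trace: p3 -y-> p3 -y-> p3 -y-> p3 -y-> p3 -y-> p3 -y-> p3 -x-> p1 -y-> p5 -y-> p1 -x-> p0 -x-> p1 -y-> p5 -y-> p1 -x-> p0
End state p0 is not accepting.

No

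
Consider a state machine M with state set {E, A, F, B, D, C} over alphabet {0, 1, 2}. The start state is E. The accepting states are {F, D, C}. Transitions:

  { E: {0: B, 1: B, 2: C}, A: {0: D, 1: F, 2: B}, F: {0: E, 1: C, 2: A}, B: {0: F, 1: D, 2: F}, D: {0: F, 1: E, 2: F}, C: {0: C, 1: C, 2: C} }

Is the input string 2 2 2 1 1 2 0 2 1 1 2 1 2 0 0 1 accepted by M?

E → C → C → C → C → C → C → C → C → C → C → C → C → C → C → C → C
End state C is accepting.

Yes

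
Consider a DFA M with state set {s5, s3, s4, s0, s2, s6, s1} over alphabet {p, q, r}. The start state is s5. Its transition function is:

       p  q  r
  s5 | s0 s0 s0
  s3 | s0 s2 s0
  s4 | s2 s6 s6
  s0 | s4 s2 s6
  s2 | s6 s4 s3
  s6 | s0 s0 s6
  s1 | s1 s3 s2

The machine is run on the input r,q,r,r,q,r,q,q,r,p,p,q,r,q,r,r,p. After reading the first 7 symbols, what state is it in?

Trace: s5 -r-> s0 -q-> s2 -r-> s3 -r-> s0 -q-> s2 -r-> s3 -q-> s2
After 7 symbols: s2.

s2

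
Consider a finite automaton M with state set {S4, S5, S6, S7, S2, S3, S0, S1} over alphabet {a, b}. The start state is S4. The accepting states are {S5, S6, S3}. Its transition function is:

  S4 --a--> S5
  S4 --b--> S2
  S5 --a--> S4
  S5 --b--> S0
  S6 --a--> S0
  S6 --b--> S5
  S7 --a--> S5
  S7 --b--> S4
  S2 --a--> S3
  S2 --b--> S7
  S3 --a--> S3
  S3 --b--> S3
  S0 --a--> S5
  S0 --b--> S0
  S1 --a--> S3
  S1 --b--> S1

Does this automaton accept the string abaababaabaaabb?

start at S4
read 'a': S4 → S5
read 'b': S5 → S0
read 'a': S0 → S5
read 'a': S5 → S4
read 'b': S4 → S2
read 'a': S2 → S3
read 'b': S3 → S3
read 'a': S3 → S3
read 'a': S3 → S3
read 'b': S3 → S3
read 'a': S3 → S3
read 'a': S3 → S3
read 'a': S3 → S3
read 'b': S3 → S3
read 'b': S3 → S3
End state S3 is accepting.

Yes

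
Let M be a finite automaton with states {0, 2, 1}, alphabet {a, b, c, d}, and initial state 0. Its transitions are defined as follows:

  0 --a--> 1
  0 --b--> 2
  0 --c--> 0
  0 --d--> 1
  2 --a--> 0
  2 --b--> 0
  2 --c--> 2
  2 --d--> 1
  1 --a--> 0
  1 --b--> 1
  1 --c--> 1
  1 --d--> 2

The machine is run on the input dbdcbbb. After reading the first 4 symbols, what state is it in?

2

0 → 1 → 1 → 2 → 2
After 4 symbols: 2.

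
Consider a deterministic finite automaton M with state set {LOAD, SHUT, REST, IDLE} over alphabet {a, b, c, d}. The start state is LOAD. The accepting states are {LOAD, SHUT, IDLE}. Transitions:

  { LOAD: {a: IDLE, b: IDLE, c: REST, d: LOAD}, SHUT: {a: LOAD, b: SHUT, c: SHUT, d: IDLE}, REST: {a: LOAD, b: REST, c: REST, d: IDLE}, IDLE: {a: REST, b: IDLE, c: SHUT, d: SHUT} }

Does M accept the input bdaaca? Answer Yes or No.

Yes

start at LOAD
read 'b': LOAD → IDLE
read 'd': IDLE → SHUT
read 'a': SHUT → LOAD
read 'a': LOAD → IDLE
read 'c': IDLE → SHUT
read 'a': SHUT → LOAD
End state LOAD is accepting.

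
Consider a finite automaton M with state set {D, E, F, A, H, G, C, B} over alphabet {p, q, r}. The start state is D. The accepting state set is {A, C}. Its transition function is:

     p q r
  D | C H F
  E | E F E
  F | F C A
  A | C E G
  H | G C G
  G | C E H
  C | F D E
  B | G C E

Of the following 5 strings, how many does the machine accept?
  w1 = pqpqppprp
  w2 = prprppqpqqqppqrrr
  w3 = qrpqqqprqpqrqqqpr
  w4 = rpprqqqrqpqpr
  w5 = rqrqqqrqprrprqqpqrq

3

w1:
  start at D
  read 'p': D → C
  read 'q': C → D
  read 'p': D → C
  read 'q': C → D
  read 'p': D → C
  read 'p': C → F
  read 'p': F → F
  read 'r': F → A
  read 'p': A → C
  end C, accepted
w2:
  start at D
  read 'p': D → C
  read 'r': C → E
  read 'p': E → E
  read 'r': E → E
  read 'p': E → E
  read 'p': E → E
  read 'q': E → F
  read 'p': F → F
  read 'q': F → C
  read 'q': C → D
  read 'q': D → H
  read 'p': H → G
  read 'p': G → C
  read 'q': C → D
  read 'r': D → F
  read 'r': F → A
  read 'r': A → G
  end G, rejected
w3:
  start at D
  read 'q': D → H
  read 'r': H → G
  read 'p': G → C
  read 'q': C → D
  read 'q': D → H
  read 'q': H → C
  read 'p': C → F
  read 'r': F → A
  read 'q': A → E
  read 'p': E → E
  read 'q': E → F
  read 'r': F → A
  read 'q': A → E
  read 'q': E → F
  read 'q': F → C
  read 'p': C → F
  read 'r': F → A
  end A, accepted
w4:
  start at D
  read 'r': D → F
  read 'p': F → F
  read 'p': F → F
  read 'r': F → A
  read 'q': A → E
  read 'q': E → F
  read 'q': F → C
  read 'r': C → E
  read 'q': E → F
  read 'p': F → F
  read 'q': F → C
  read 'p': C → F
  read 'r': F → A
  end A, accepted
w5:
  start at D
  read 'r': D → F
  read 'q': F → C
  read 'r': C → E
  read 'q': E → F
  read 'q': F → C
  read 'q': C → D
  read 'r': D → F
  read 'q': F → C
  read 'p': C → F
  read 'r': F → A
  read 'r': A → G
  read 'p': G → C
  read 'r': C → E
  read 'q': E → F
  read 'q': F → C
  read 'p': C → F
  read 'q': F → C
  read 'r': C → E
  read 'q': E → F
  end F, rejected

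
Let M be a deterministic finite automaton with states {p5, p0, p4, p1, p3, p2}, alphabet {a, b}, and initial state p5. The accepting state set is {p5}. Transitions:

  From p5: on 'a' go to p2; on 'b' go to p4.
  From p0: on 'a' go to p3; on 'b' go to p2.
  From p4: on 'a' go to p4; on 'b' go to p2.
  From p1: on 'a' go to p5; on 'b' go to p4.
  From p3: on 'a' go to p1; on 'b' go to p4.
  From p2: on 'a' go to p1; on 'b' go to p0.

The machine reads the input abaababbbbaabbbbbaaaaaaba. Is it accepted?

start at p5
read 'a': p5 → p2
read 'b': p2 → p0
read 'a': p0 → p3
read 'a': p3 → p1
read 'b': p1 → p4
read 'a': p4 → p4
read 'b': p4 → p2
read 'b': p2 → p0
read 'b': p0 → p2
read 'b': p2 → p0
read 'a': p0 → p3
read 'a': p3 → p1
read 'b': p1 → p4
read 'b': p4 → p2
read 'b': p2 → p0
read 'b': p0 → p2
read 'b': p2 → p0
read 'a': p0 → p3
read 'a': p3 → p1
read 'a': p1 → p5
read 'a': p5 → p2
read 'a': p2 → p1
read 'a': p1 → p5
read 'b': p5 → p4
read 'a': p4 → p4
End state p4 is not accepting.

No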